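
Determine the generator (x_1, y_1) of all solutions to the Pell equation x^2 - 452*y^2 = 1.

First expand sqrt(452) as a continued fraction. With x_i = (sqrt(452) + m_i)/d_i and (m_0, d_0) = (0, 1): a_0 = floor(sqrt(452)) = 21, since 21^2 = 441 <= 452 < 484 = 22^2.
Iterate m_{i+1} = d_i*a_i - m_i, d_{i+1} = (452 - m_{i+1}^2)/d_i, a_{i+1} = floor((a_0 + m_{i+1})/d_{i+1}):
  m_1 = 1*21 - 0 = 21, d_1 = (452 - 21^2)/1 = 11/1 = 11, a_1 = floor((21 + 21)/11) = 3.
  m_2 = 11*3 - 21 = 12, d_2 = (452 - 12^2)/11 = 308/11 = 28, a_2 = floor((21 + 12)/28) = 1.
  m_3 = 28*1 - 12 = 16, d_3 = (452 - 16^2)/28 = 196/28 = 7, a_3 = floor((21 + 16)/7) = 5.
  m_4 = 7*5 - 16 = 19, d_4 = (452 - 19^2)/7 = 91/7 = 13, a_4 = floor((21 + 19)/13) = 3.
  m_5 = 13*3 - 19 = 20, d_5 = (452 - 20^2)/13 = 52/13 = 4, a_5 = floor((21 + 20)/4) = 10.
  m_6 = 4*10 - 20 = 20, d_6 = (452 - 20^2)/4 = 52/4 = 13, a_6 = floor((21 + 20)/13) = 3.
  m_7 = 13*3 - 20 = 19, d_7 = (452 - 19^2)/13 = 91/13 = 7, a_7 = floor((21 + 19)/7) = 5.
  m_8 = 7*5 - 19 = 16, d_8 = (452 - 16^2)/7 = 196/7 = 28, a_8 = floor((21 + 16)/28) = 1.
  m_9 = 28*1 - 16 = 12, d_9 = (452 - 12^2)/28 = 308/28 = 11, a_9 = floor((21 + 12)/11) = 3.
  m_10 = 11*3 - 12 = 21, d_10 = (452 - 21^2)/11 = 11/11 = 1, a_10 = floor((21 + 21)/1) = 42.
  m_11 = 1*42 - 21 = 21, d_11 = (452 - 21^2)/1 = 11/1 = 11: (m_11, d_11) = (m_1, d_1) = (21, 11), so from here the quotients repeat a_1, ..., a_10; the period length is 10.
So sqrt(452) = [21; (3, 1, 5, 3, 10, 3, 5, 1, 3, 42)] with period length k = 10.
k is even, so the fundamental solution of x^2 - 452y^2 = 1 is (p_{k-1}, q_{k-1}) = (p_9, q_9); compute convergents through index 9.
Convergents (p_i = a_i*p_{i-1} + p_{i-2}, q_i = a_i*q_{i-1} + q_{i-2} with p_{-2}=0, p_{-1}=1, q_{-2}=1, q_{-1}=0):
  i=0: a_0=21, p_0 = 21*1 + 0 = 21, q_0 = 21*0 + 1 = 1.
  i=1: a_1=3, p_1 = 3*21 + 1 = 64, q_1 = 3*1 + 0 = 3.
  i=2: a_2=1, p_2 = 1*64 + 21 = 85, q_2 = 1*3 + 1 = 4.
  i=3: a_3=5, p_3 = 5*85 + 64 = 489, q_3 = 5*4 + 3 = 23.
  i=4: a_4=3, p_4 = 3*489 + 85 = 1552, q_4 = 3*23 + 4 = 73.
  i=5: a_5=10, p_5 = 10*1552 + 489 = 16009, q_5 = 10*73 + 23 = 753.
  i=6: a_6=3, p_6 = 3*16009 + 1552 = 49579, q_6 = 3*753 + 73 = 2332.
  i=7: a_7=5, p_7 = 5*49579 + 16009 = 263904, q_7 = 5*2332 + 753 = 12413.
  i=8: a_8=1, p_8 = 1*263904 + 49579 = 313483, q_8 = 1*12413 + 2332 = 14745.
  i=9: a_9=3, p_9 = 3*313483 + 263904 = 1204353, q_9 = 3*14745 + 12413 = 56648.
Check: 1204353^2 - 452*56648^2 = 1450466148609 - 1450466148608 = 1, so (x, y) = (1204353, 56648) solves the equation, and by the theorem it is the least positive solution.

(x, y) = (1204353, 56648)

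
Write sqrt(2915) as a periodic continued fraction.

Write x_i = (sqrt(2915) + m_i)/d_i with (m_0, d_0) = (0, 1). a_0 = floor(sqrt(2915)) = 53, since 53^2 = 2809 <= 2915 < 2916 = 54^2.
Iterate m_{i+1} = d_i*a_i - m_i, d_{i+1} = (2915 - m_{i+1}^2)/d_i, a_{i+1} = floor((a_0 + m_{i+1})/d_{i+1}):
  m_1 = 1*53 - 0 = 53, d_1 = (2915 - 53^2)/1 = 106/1 = 106, a_1 = floor((53 + 53)/106) = 1.
  m_2 = 106*1 - 53 = 53, d_2 = (2915 - 53^2)/106 = 106/106 = 1, a_2 = floor((53 + 53)/1) = 106.
  m_3 = 1*106 - 53 = 53, d_3 = (2915 - 53^2)/1 = 106/1 = 106: (m_3, d_3) = (m_1, d_1) = (53, 106), so from here the quotients repeat a_1, a_2; the period length is 2.
Hence the expansion of sqrt(2915) is a_0 = 53 followed by the repeating block 1, 106 (period 2).

[53; (1, 106)]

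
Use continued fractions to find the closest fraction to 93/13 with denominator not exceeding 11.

50/7

Expand x = 93/13 as a continued fraction with the Euclidean algorithm:
  93 = 7*13 + 2, so a_0 = 7.
  13 = 6*2 + 1, so a_1 = 6.
  2 = 2*1 + 0, so a_2 = 2.
so x = [7; 6, 2].
Convergents (p_i = a_i*p_{i-1} + p_{i-2}, q_i = a_i*q_{i-1} + q_{i-2} with p_{-2}=0, p_{-1}=1, q_{-2}=1, q_{-1}=0), until the denominator exceeds 11:
  i=0: a_0=7, p_0 = 7*1 + 0 = 7, q_0 = 7*0 + 1 = 1.
  i=1: a_1=6, p_1 = 6*7 + 1 = 43, q_1 = 6*1 + 0 = 6.
  i=2: a_2=2, p_2 = 2*43 + 7 = 93, q_2 = 2*6 + 1 = 13.
q_2 = 13 > 11, so the last convergent with denominator <= 11 is p_1/q_1 = 43/6.
The closest fraction with denominator <= 11 is either p_1/q_1 or the intermediate fraction (k*p_1 + p_0)/(k*q_1 + q_0) with the largest k >= 1 whose denominator stays <= 11; these approach x as k grows, and every other convergent or intermediate fraction in range is farther away.
Largest k: floor((11 - q_0)/q_1) = floor((11 - 1)/6) = 1.
That gives (1*43 + 7)/(1*6 + 1) = 50/7.
Compare the errors: |x - 43/6| = |93*6 - 43*13|/(13*6) = 1/78, and |x - 50/7| = |93*7 - 50*13|/(13*7) = 1/91.
Cross-multiplying, 1*78 = 78 < 91 = 1*91, so 1/91 is smaller: the intermediate fraction 50/7 is closer to x than 43/6.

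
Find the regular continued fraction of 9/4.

Run the Euclidean algorithm on 9 and 4; the successive quotients are the partial quotients a_0, a_1, ... (each step inverts the fractional part left over by the previous one):
  9 = 2*4 + 1, so a_0 = 2.
  4 = 4*1 + 0, so a_1 = 4.
The remainder reaches 0 after 2 divisions, so the expansion has 2 partial quotients, read off in order.

[2; 4]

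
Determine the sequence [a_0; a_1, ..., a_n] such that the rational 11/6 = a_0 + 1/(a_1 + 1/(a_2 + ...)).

Run the Euclidean algorithm on 11 and 6; the successive quotients are the partial quotients a_0, a_1, ... (each step inverts the fractional part left over by the previous one):
  11 = 1*6 + 5, so a_0 = 1.
  6 = 1*5 + 1, so a_1 = 1.
  5 = 5*1 + 0, so a_2 = 5.
The remainder reaches 0 after 3 divisions, so the expansion has 3 partial quotients, read off in order.

[1; 1, 5]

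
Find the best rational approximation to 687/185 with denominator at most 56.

Expand x = 687/185 as a continued fraction with the Euclidean algorithm:
  687 = 3*185 + 132, so a_0 = 3.
  185 = 1*132 + 53, so a_1 = 1.
  132 = 2*53 + 26, so a_2 = 2.
  53 = 2*26 + 1, so a_3 = 2.
  26 = 26*1 + 0, so a_4 = 26.
so x = [3; 1, 2, 2, 26].
Convergents (p_i = a_i*p_{i-1} + p_{i-2}, q_i = a_i*q_{i-1} + q_{i-2} with p_{-2}=0, p_{-1}=1, q_{-2}=1, q_{-1}=0), until the denominator exceeds 56:
  i=0: a_0=3, p_0 = 3*1 + 0 = 3, q_0 = 3*0 + 1 = 1.
  i=1: a_1=1, p_1 = 1*3 + 1 = 4, q_1 = 1*1 + 0 = 1.
  i=2: a_2=2, p_2 = 2*4 + 3 = 11, q_2 = 2*1 + 1 = 3.
  i=3: a_3=2, p_3 = 2*11 + 4 = 26, q_3 = 2*3 + 1 = 7.
  i=4: a_4=26, p_4 = 26*26 + 11 = 687, q_4 = 26*7 + 3 = 185.
q_4 = 185 > 56, so the last convergent with denominator <= 56 is p_3/q_3 = 26/7.
The closest fraction with denominator <= 56 is either p_3/q_3 or the intermediate fraction (k*p_3 + p_2)/(k*q_3 + q_2) with the largest k >= 1 whose denominator stays <= 56; these approach x as k grows, and every other convergent or intermediate fraction in range is farther away.
Largest k: floor((56 - q_2)/q_3) = floor((56 - 3)/7) = 7.
That gives (7*26 + 11)/(7*7 + 3) = 193/52.
Compare the errors: |x - 26/7| = |687*7 - 26*185|/(185*7) = 1/1295, and |x - 193/52| = |687*52 - 193*185|/(185*52) = 19/9620.
Cross-multiplying, 1*9620 = 9620 < 24605 = 19*1295, so 1/1295 is smaller: the convergent 26/7 is closer to x than 193/52.

26/7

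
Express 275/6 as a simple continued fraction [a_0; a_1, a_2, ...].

Run the Euclidean algorithm on 275 and 6; the successive quotients are the partial quotients a_0, a_1, ... (each step inverts the fractional part left over by the previous one):
  275 = 45*6 + 5, so a_0 = 45.
  6 = 1*5 + 1, so a_1 = 1.
  5 = 5*1 + 0, so a_2 = 5.
The remainder reaches 0 after 3 divisions, so the expansion has 3 partial quotients, read off in order.

[45; 1, 5]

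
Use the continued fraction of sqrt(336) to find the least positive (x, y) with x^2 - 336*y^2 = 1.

(x, y) = (55, 3)

First expand sqrt(336) as a continued fraction. With x_i = (sqrt(336) + m_i)/d_i and (m_0, d_0) = (0, 1): a_0 = floor(sqrt(336)) = 18, since 18^2 = 324 <= 336 < 361 = 19^2.
Iterate m_{i+1} = d_i*a_i - m_i, d_{i+1} = (336 - m_{i+1}^2)/d_i, a_{i+1} = floor((a_0 + m_{i+1})/d_{i+1}):
  m_1 = 1*18 - 0 = 18, d_1 = (336 - 18^2)/1 = 12/1 = 12, a_1 = floor((18 + 18)/12) = 3.
  m_2 = 12*3 - 18 = 18, d_2 = (336 - 18^2)/12 = 12/12 = 1, a_2 = floor((18 + 18)/1) = 36.
  m_3 = 1*36 - 18 = 18, d_3 = (336 - 18^2)/1 = 12/1 = 12: (m_3, d_3) = (m_1, d_1) = (18, 12), so from here the quotients repeat a_1, a_2; the period length is 2.
So sqrt(336) = [18; (3, 36)] with period length k = 2.
k is even, so the fundamental solution of x^2 - 336y^2 = 1 is (p_{k-1}, q_{k-1}) = (p_1, q_1); compute convergents through index 1.
Convergents (p_i = a_i*p_{i-1} + p_{i-2}, q_i = a_i*q_{i-1} + q_{i-2} with p_{-2}=0, p_{-1}=1, q_{-2}=1, q_{-1}=0):
  i=0: a_0=18, p_0 = 18*1 + 0 = 18, q_0 = 18*0 + 1 = 1.
  i=1: a_1=3, p_1 = 3*18 + 1 = 55, q_1 = 3*1 + 0 = 3.
Check: 55^2 - 336*3^2 = 3025 - 3024 = 1, so (x, y) = (55, 3) solves the equation, and by the theorem it is the least positive solution.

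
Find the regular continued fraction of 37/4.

Run the Euclidean algorithm on 37 and 4; the successive quotients are the partial quotients a_0, a_1, ... (each step inverts the fractional part left over by the previous one):
  37 = 9*4 + 1, so a_0 = 9.
  4 = 4*1 + 0, so a_1 = 4.
The remainder reaches 0 after 2 divisions, so the expansion has 2 partial quotients, read off in order.

[9; 4]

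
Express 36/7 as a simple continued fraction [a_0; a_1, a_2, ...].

Run the Euclidean algorithm on 36 and 7; the successive quotients are the partial quotients a_0, a_1, ... (each step inverts the fractional part left over by the previous one):
  36 = 5*7 + 1, so a_0 = 5.
  7 = 7*1 + 0, so a_1 = 7.
The remainder reaches 0 after 2 divisions, so the expansion has 2 partial quotients, read off in order.

[5; 7]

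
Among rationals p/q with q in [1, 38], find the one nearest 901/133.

Expand x = 901/133 as a continued fraction with the Euclidean algorithm:
  901 = 6*133 + 103, so a_0 = 6.
  133 = 1*103 + 30, so a_1 = 1.
  103 = 3*30 + 13, so a_2 = 3.
  30 = 2*13 + 4, so a_3 = 2.
  13 = 3*4 + 1, so a_4 = 3.
  4 = 4*1 + 0, so a_5 = 4.
so x = [6; 1, 3, 2, 3, 4].
Convergents (p_i = a_i*p_{i-1} + p_{i-2}, q_i = a_i*q_{i-1} + q_{i-2} with p_{-2}=0, p_{-1}=1, q_{-2}=1, q_{-1}=0), until the denominator exceeds 38:
  i=0: a_0=6, p_0 = 6*1 + 0 = 6, q_0 = 6*0 + 1 = 1.
  i=1: a_1=1, p_1 = 1*6 + 1 = 7, q_1 = 1*1 + 0 = 1.
  i=2: a_2=3, p_2 = 3*7 + 6 = 27, q_2 = 3*1 + 1 = 4.
  i=3: a_3=2, p_3 = 2*27 + 7 = 61, q_3 = 2*4 + 1 = 9.
  i=4: a_4=3, p_4 = 3*61 + 27 = 210, q_4 = 3*9 + 4 = 31.
  i=5: a_5=4, p_5 = 4*210 + 61 = 901, q_5 = 4*31 + 9 = 133.
q_5 = 133 > 38, so the last convergent with denominator <= 38 is p_4/q_4 = 210/31.
The closest fraction with denominator <= 38 is either p_4/q_4 or the intermediate fraction (k*p_4 + p_3)/(k*q_4 + q_3) with the largest k >= 1 whose denominator stays <= 38; these approach x as k grows, and every other convergent or intermediate fraction in range is farther away.
Largest k: floor((38 - q_3)/q_4) = floor((38 - 9)/31) = 0.
Since k = 0, no intermediate fraction beyond p_4/q_4 has denominator <= 38, so the convergent 210/31 is the closest (its error is |901*31 - 210*133|/(133*31) = 1/4123).

210/31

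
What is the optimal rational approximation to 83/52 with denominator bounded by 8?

8/5

Expand x = 83/52 as a continued fraction with the Euclidean algorithm:
  83 = 1*52 + 31, so a_0 = 1.
  52 = 1*31 + 21, so a_1 = 1.
  31 = 1*21 + 10, so a_2 = 1.
  21 = 2*10 + 1, so a_3 = 2.
  10 = 10*1 + 0, so a_4 = 10.
so x = [1; 1, 1, 2, 10].
Convergents (p_i = a_i*p_{i-1} + p_{i-2}, q_i = a_i*q_{i-1} + q_{i-2} with p_{-2}=0, p_{-1}=1, q_{-2}=1, q_{-1}=0), until the denominator exceeds 8:
  i=0: a_0=1, p_0 = 1*1 + 0 = 1, q_0 = 1*0 + 1 = 1.
  i=1: a_1=1, p_1 = 1*1 + 1 = 2, q_1 = 1*1 + 0 = 1.
  i=2: a_2=1, p_2 = 1*2 + 1 = 3, q_2 = 1*1 + 1 = 2.
  i=3: a_3=2, p_3 = 2*3 + 2 = 8, q_3 = 2*2 + 1 = 5.
  i=4: a_4=10, p_4 = 10*8 + 3 = 83, q_4 = 10*5 + 2 = 52.
q_4 = 52 > 8, so the last convergent with denominator <= 8 is p_3/q_3 = 8/5.
The closest fraction with denominator <= 8 is either p_3/q_3 or the intermediate fraction (k*p_3 + p_2)/(k*q_3 + q_2) with the largest k >= 1 whose denominator stays <= 8; these approach x as k grows, and every other convergent or intermediate fraction in range is farther away.
Largest k: floor((8 - q_2)/q_3) = floor((8 - 2)/5) = 1.
That gives (1*8 + 3)/(1*5 + 2) = 11/7.
Compare the errors: |x - 8/5| = |83*5 - 8*52|/(52*5) = 1/260, and |x - 11/7| = |83*7 - 11*52|/(52*7) = 9/364.
Cross-multiplying, 1*364 = 364 < 2340 = 9*260, so 1/260 is smaller: the convergent 8/5 is closer to x than 11/7.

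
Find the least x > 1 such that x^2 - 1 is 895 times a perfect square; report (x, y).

(x, y) = (359, 12)

First expand sqrt(895) as a continued fraction. With x_i = (sqrt(895) + m_i)/d_i and (m_0, d_0) = (0, 1): a_0 = floor(sqrt(895)) = 29, since 29^2 = 841 <= 895 < 900 = 30^2.
Iterate m_{i+1} = d_i*a_i - m_i, d_{i+1} = (895 - m_{i+1}^2)/d_i, a_{i+1} = floor((a_0 + m_{i+1})/d_{i+1}):
  m_1 = 1*29 - 0 = 29, d_1 = (895 - 29^2)/1 = 54/1 = 54, a_1 = floor((29 + 29)/54) = 1.
  m_2 = 54*1 - 29 = 25, d_2 = (895 - 25^2)/54 = 270/54 = 5, a_2 = floor((29 + 25)/5) = 10.
  m_3 = 5*10 - 25 = 25, d_3 = (895 - 25^2)/5 = 270/5 = 54, a_3 = floor((29 + 25)/54) = 1.
  m_4 = 54*1 - 25 = 29, d_4 = (895 - 29^2)/54 = 54/54 = 1, a_4 = floor((29 + 29)/1) = 58.
  m_5 = 1*58 - 29 = 29, d_5 = (895 - 29^2)/1 = 54/1 = 54: (m_5, d_5) = (m_1, d_1) = (29, 54), so from here the quotients repeat a_1, ..., a_4; the period length is 4.
So sqrt(895) = [29; (1, 10, 1, 58)] with period length k = 4.
k is even, so the fundamental solution of x^2 - 895y^2 = 1 is (p_{k-1}, q_{k-1}) = (p_3, q_3); compute convergents through index 3.
Convergents (p_i = a_i*p_{i-1} + p_{i-2}, q_i = a_i*q_{i-1} + q_{i-2} with p_{-2}=0, p_{-1}=1, q_{-2}=1, q_{-1}=0):
  i=0: a_0=29, p_0 = 29*1 + 0 = 29, q_0 = 29*0 + 1 = 1.
  i=1: a_1=1, p_1 = 1*29 + 1 = 30, q_1 = 1*1 + 0 = 1.
  i=2: a_2=10, p_2 = 10*30 + 29 = 329, q_2 = 10*1 + 1 = 11.
  i=3: a_3=1, p_3 = 1*329 + 30 = 359, q_3 = 1*11 + 1 = 12.
Check: 359^2 - 895*12^2 = 128881 - 128880 = 1, so (x, y) = (359, 12) solves the equation, and by the theorem it is the least positive solution.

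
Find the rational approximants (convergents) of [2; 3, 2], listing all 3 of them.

Using the convergent recurrence p_i = a_i*p_{i-1} + p_{i-2}, q_i = a_i*q_{i-1} + q_{i-2} with p_{-2}=0, p_{-1}=1, q_{-2}=1, q_{-1}=0:
  i=0: a_0=2, p_0 = 2*1 + 0 = 2, q_0 = 2*0 + 1 = 1.
  i=1: a_1=3, p_1 = 3*2 + 1 = 7, q_1 = 3*1 + 0 = 3.
  i=2: a_2=2, p_2 = 2*7 + 2 = 16, q_2 = 2*3 + 1 = 7.

2/1, 7/3, 16/7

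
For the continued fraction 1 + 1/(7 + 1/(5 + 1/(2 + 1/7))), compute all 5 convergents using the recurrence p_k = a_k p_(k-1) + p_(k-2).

1/1, 8/7, 41/36, 90/79, 671/589

Using the convergent recurrence p_i = a_i*p_{i-1} + p_{i-2}, q_i = a_i*q_{i-1} + q_{i-2} with p_{-2}=0, p_{-1}=1, q_{-2}=1, q_{-1}=0:
  i=0: a_0=1, p_0 = 1*1 + 0 = 1, q_0 = 1*0 + 1 = 1.
  i=1: a_1=7, p_1 = 7*1 + 1 = 8, q_1 = 7*1 + 0 = 7.
  i=2: a_2=5, p_2 = 5*8 + 1 = 41, q_2 = 5*7 + 1 = 36.
  i=3: a_3=2, p_3 = 2*41 + 8 = 90, q_3 = 2*36 + 7 = 79.
  i=4: a_4=7, p_4 = 7*90 + 41 = 671, q_4 = 7*79 + 36 = 589.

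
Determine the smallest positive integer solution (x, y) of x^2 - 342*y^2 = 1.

(x, y) = (37, 2)

First expand sqrt(342) as a continued fraction. With x_i = (sqrt(342) + m_i)/d_i and (m_0, d_0) = (0, 1): a_0 = floor(sqrt(342)) = 18, since 18^2 = 324 <= 342 < 361 = 19^2.
Iterate m_{i+1} = d_i*a_i - m_i, d_{i+1} = (342 - m_{i+1}^2)/d_i, a_{i+1} = floor((a_0 + m_{i+1})/d_{i+1}):
  m_1 = 1*18 - 0 = 18, d_1 = (342 - 18^2)/1 = 18/1 = 18, a_1 = floor((18 + 18)/18) = 2.
  m_2 = 18*2 - 18 = 18, d_2 = (342 - 18^2)/18 = 18/18 = 1, a_2 = floor((18 + 18)/1) = 36.
  m_3 = 1*36 - 18 = 18, d_3 = (342 - 18^2)/1 = 18/1 = 18: (m_3, d_3) = (m_1, d_1) = (18, 18), so from here the quotients repeat a_1, a_2; the period length is 2.
So sqrt(342) = [18; (2, 36)] with period length k = 2.
k is even, so the fundamental solution of x^2 - 342y^2 = 1 is (p_{k-1}, q_{k-1}) = (p_1, q_1); compute convergents through index 1.
Convergents (p_i = a_i*p_{i-1} + p_{i-2}, q_i = a_i*q_{i-1} + q_{i-2} with p_{-2}=0, p_{-1}=1, q_{-2}=1, q_{-1}=0):
  i=0: a_0=18, p_0 = 18*1 + 0 = 18, q_0 = 18*0 + 1 = 1.
  i=1: a_1=2, p_1 = 2*18 + 1 = 37, q_1 = 2*1 + 0 = 2.
Check: 37^2 - 342*2^2 = 1369 - 1368 = 1, so (x, y) = (37, 2) solves the equation, and by the theorem it is the least positive solution.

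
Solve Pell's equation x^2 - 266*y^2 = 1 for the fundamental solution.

First expand sqrt(266) as a continued fraction. With x_i = (sqrt(266) + m_i)/d_i and (m_0, d_0) = (0, 1): a_0 = floor(sqrt(266)) = 16, since 16^2 = 256 <= 266 < 289 = 17^2.
Iterate m_{i+1} = d_i*a_i - m_i, d_{i+1} = (266 - m_{i+1}^2)/d_i, a_{i+1} = floor((a_0 + m_{i+1})/d_{i+1}):
  m_1 = 1*16 - 0 = 16, d_1 = (266 - 16^2)/1 = 10/1 = 10, a_1 = floor((16 + 16)/10) = 3.
  m_2 = 10*3 - 16 = 14, d_2 = (266 - 14^2)/10 = 70/10 = 7, a_2 = floor((16 + 14)/7) = 4.
  m_3 = 7*4 - 14 = 14, d_3 = (266 - 14^2)/7 = 70/7 = 10, a_3 = floor((16 + 14)/10) = 3.
  m_4 = 10*3 - 14 = 16, d_4 = (266 - 16^2)/10 = 10/10 = 1, a_4 = floor((16 + 16)/1) = 32.
  m_5 = 1*32 - 16 = 16, d_5 = (266 - 16^2)/1 = 10/1 = 10: (m_5, d_5) = (m_1, d_1) = (16, 10), so from here the quotients repeat a_1, ..., a_4; the period length is 4.
So sqrt(266) = [16; (3, 4, 3, 32)] with period length k = 4.
k is even, so the fundamental solution of x^2 - 266y^2 = 1 is (p_{k-1}, q_{k-1}) = (p_3, q_3); compute convergents through index 3.
Convergents (p_i = a_i*p_{i-1} + p_{i-2}, q_i = a_i*q_{i-1} + q_{i-2} with p_{-2}=0, p_{-1}=1, q_{-2}=1, q_{-1}=0):
  i=0: a_0=16, p_0 = 16*1 + 0 = 16, q_0 = 16*0 + 1 = 1.
  i=1: a_1=3, p_1 = 3*16 + 1 = 49, q_1 = 3*1 + 0 = 3.
  i=2: a_2=4, p_2 = 4*49 + 16 = 212, q_2 = 4*3 + 1 = 13.
  i=3: a_3=3, p_3 = 3*212 + 49 = 685, q_3 = 3*13 + 3 = 42.
Check: 685^2 - 266*42^2 = 469225 - 469224 = 1, so (x, y) = (685, 42) solves the equation, and by the theorem it is the least positive solution.

(x, y) = (685, 42)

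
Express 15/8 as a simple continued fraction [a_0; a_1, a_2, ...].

[1; 1, 7]

Run the Euclidean algorithm on 15 and 8; the successive quotients are the partial quotients a_0, a_1, ... (each step inverts the fractional part left over by the previous one):
  15 = 1*8 + 7, so a_0 = 1.
  8 = 1*7 + 1, so a_1 = 1.
  7 = 7*1 + 0, so a_2 = 7.
The remainder reaches 0 after 3 divisions, so the expansion has 3 partial quotients, read off in order.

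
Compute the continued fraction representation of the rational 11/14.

Run the Euclidean algorithm on 11 and 14; the successive quotients are the partial quotients a_0, a_1, ... (each step inverts the fractional part left over by the previous one):
  11 = 0*14 + 11, so a_0 = 0.
  14 = 1*11 + 3, so a_1 = 1.
  11 = 3*3 + 2, so a_2 = 3.
  3 = 1*2 + 1, so a_3 = 1.
  2 = 2*1 + 0, so a_4 = 2.
The remainder reaches 0 after 5 divisions, so the expansion has 5 partial quotients, read off in order.

[0; 1, 3, 1, 2]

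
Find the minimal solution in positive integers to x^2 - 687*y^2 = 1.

First expand sqrt(687) as a continued fraction. With x_i = (sqrt(687) + m_i)/d_i and (m_0, d_0) = (0, 1): a_0 = floor(sqrt(687)) = 26, since 26^2 = 676 <= 687 < 729 = 27^2.
Iterate m_{i+1} = d_i*a_i - m_i, d_{i+1} = (687 - m_{i+1}^2)/d_i, a_{i+1} = floor((a_0 + m_{i+1})/d_{i+1}):
  m_1 = 1*26 - 0 = 26, d_1 = (687 - 26^2)/1 = 11/1 = 11, a_1 = floor((26 + 26)/11) = 4.
  m_2 = 11*4 - 26 = 18, d_2 = (687 - 18^2)/11 = 363/11 = 33, a_2 = floor((26 + 18)/33) = 1.
  m_3 = 33*1 - 18 = 15, d_3 = (687 - 15^2)/33 = 462/33 = 14, a_3 = floor((26 + 15)/14) = 2.
  m_4 = 14*2 - 15 = 13, d_4 = (687 - 13^2)/14 = 518/14 = 37, a_4 = floor((26 + 13)/37) = 1.
  m_5 = 37*1 - 13 = 24, d_5 = (687 - 24^2)/37 = 111/37 = 3, a_5 = floor((26 + 24)/3) = 16.
  m_6 = 3*16 - 24 = 24, d_6 = (687 - 24^2)/3 = 111/3 = 37, a_6 = floor((26 + 24)/37) = 1.
  m_7 = 37*1 - 24 = 13, d_7 = (687 - 13^2)/37 = 518/37 = 14, a_7 = floor((26 + 13)/14) = 2.
  m_8 = 14*2 - 13 = 15, d_8 = (687 - 15^2)/14 = 462/14 = 33, a_8 = floor((26 + 15)/33) = 1.
  m_9 = 33*1 - 15 = 18, d_9 = (687 - 18^2)/33 = 363/33 = 11, a_9 = floor((26 + 18)/11) = 4.
  m_10 = 11*4 - 18 = 26, d_10 = (687 - 26^2)/11 = 11/11 = 1, a_10 = floor((26 + 26)/1) = 52.
  m_11 = 1*52 - 26 = 26, d_11 = (687 - 26^2)/1 = 11/1 = 11: (m_11, d_11) = (m_1, d_1) = (26, 11), so from here the quotients repeat a_1, ..., a_10; the period length is 10.
So sqrt(687) = [26; (4, 1, 2, 1, 16, 1, 2, 1, 4, 52)] with period length k = 10.
k is even, so the fundamental solution of x^2 - 687y^2 = 1 is (p_{k-1}, q_{k-1}) = (p_9, q_9); compute convergents through index 9.
Convergents (p_i = a_i*p_{i-1} + p_{i-2}, q_i = a_i*q_{i-1} + q_{i-2} with p_{-2}=0, p_{-1}=1, q_{-2}=1, q_{-1}=0):
  i=0: a_0=26, p_0 = 26*1 + 0 = 26, q_0 = 26*0 + 1 = 1.
  i=1: a_1=4, p_1 = 4*26 + 1 = 105, q_1 = 4*1 + 0 = 4.
  i=2: a_2=1, p_2 = 1*105 + 26 = 131, q_2 = 1*4 + 1 = 5.
  i=3: a_3=2, p_3 = 2*131 + 105 = 367, q_3 = 2*5 + 4 = 14.
  i=4: a_4=1, p_4 = 1*367 + 131 = 498, q_4 = 1*14 + 5 = 19.
  i=5: a_5=16, p_5 = 16*498 + 367 = 8335, q_5 = 16*19 + 14 = 318.
  i=6: a_6=1, p_6 = 1*8335 + 498 = 8833, q_6 = 1*318 + 19 = 337.
  i=7: a_7=2, p_7 = 2*8833 + 8335 = 26001, q_7 = 2*337 + 318 = 992.
  i=8: a_8=1, p_8 = 1*26001 + 8833 = 34834, q_8 = 1*992 + 337 = 1329.
  i=9: a_9=4, p_9 = 4*34834 + 26001 = 165337, q_9 = 4*1329 + 992 = 6308.
Check: 165337^2 - 687*6308^2 = 27336323569 - 27336323568 = 1, so (x, y) = (165337, 6308) solves the equation, and by the theorem it is the least positive solution.

(x, y) = (165337, 6308)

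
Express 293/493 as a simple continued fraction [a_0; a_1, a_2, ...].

[0; 1, 1, 2, 6, 1, 1, 1, 4]

Run the Euclidean algorithm on 293 and 493; the successive quotients are the partial quotients a_0, a_1, ... (each step inverts the fractional part left over by the previous one):
  293 = 0*493 + 293, so a_0 = 0.
  493 = 1*293 + 200, so a_1 = 1.
  293 = 1*200 + 93, so a_2 = 1.
  200 = 2*93 + 14, so a_3 = 2.
  93 = 6*14 + 9, so a_4 = 6.
  14 = 1*9 + 5, so a_5 = 1.
  9 = 1*5 + 4, so a_6 = 1.
  5 = 1*4 + 1, so a_7 = 1.
  4 = 4*1 + 0, so a_8 = 4.
The remainder reaches 0 after 9 divisions, so the expansion has 9 partial quotients, read off in order.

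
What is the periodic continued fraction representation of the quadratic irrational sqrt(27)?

Write x_i = (sqrt(27) + m_i)/d_i with (m_0, d_0) = (0, 1). a_0 = floor(sqrt(27)) = 5, since 5^2 = 25 <= 27 < 36 = 6^2.
Iterate m_{i+1} = d_i*a_i - m_i, d_{i+1} = (27 - m_{i+1}^2)/d_i, a_{i+1} = floor((a_0 + m_{i+1})/d_{i+1}):
  m_1 = 1*5 - 0 = 5, d_1 = (27 - 5^2)/1 = 2/1 = 2, a_1 = floor((5 + 5)/2) = 5.
  m_2 = 2*5 - 5 = 5, d_2 = (27 - 5^2)/2 = 2/2 = 1, a_2 = floor((5 + 5)/1) = 10.
  m_3 = 1*10 - 5 = 5, d_3 = (27 - 5^2)/1 = 2/1 = 2: (m_3, d_3) = (m_1, d_1) = (5, 2), so from here the quotients repeat a_1, a_2; the period length is 2.
Hence the expansion of sqrt(27) is a_0 = 5 followed by the repeating block 5, 10 (period 2).

[5; (5, 10)]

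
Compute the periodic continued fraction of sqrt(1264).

[35; (1, 1, 4, 4, 4, 1, 1, 70)]

Write x_i = (sqrt(1264) + m_i)/d_i with (m_0, d_0) = (0, 1). a_0 = floor(sqrt(1264)) = 35, since 35^2 = 1225 <= 1264 < 1296 = 36^2.
Iterate m_{i+1} = d_i*a_i - m_i, d_{i+1} = (1264 - m_{i+1}^2)/d_i, a_{i+1} = floor((a_0 + m_{i+1})/d_{i+1}):
  m_1 = 1*35 - 0 = 35, d_1 = (1264 - 35^2)/1 = 39/1 = 39, a_1 = floor((35 + 35)/39) = 1.
  m_2 = 39*1 - 35 = 4, d_2 = (1264 - 4^2)/39 = 1248/39 = 32, a_2 = floor((35 + 4)/32) = 1.
  m_3 = 32*1 - 4 = 28, d_3 = (1264 - 28^2)/32 = 480/32 = 15, a_3 = floor((35 + 28)/15) = 4.
  m_4 = 15*4 - 28 = 32, d_4 = (1264 - 32^2)/15 = 240/15 = 16, a_4 = floor((35 + 32)/16) = 4.
  m_5 = 16*4 - 32 = 32, d_5 = (1264 - 32^2)/16 = 240/16 = 15, a_5 = floor((35 + 32)/15) = 4.
  m_6 = 15*4 - 32 = 28, d_6 = (1264 - 28^2)/15 = 480/15 = 32, a_6 = floor((35 + 28)/32) = 1.
  m_7 = 32*1 - 28 = 4, d_7 = (1264 - 4^2)/32 = 1248/32 = 39, a_7 = floor((35 + 4)/39) = 1.
  m_8 = 39*1 - 4 = 35, d_8 = (1264 - 35^2)/39 = 39/39 = 1, a_8 = floor((35 + 35)/1) = 70.
  m_9 = 1*70 - 35 = 35, d_9 = (1264 - 35^2)/1 = 39/1 = 39: (m_9, d_9) = (m_1, d_1) = (35, 39), so from here the quotients repeat a_1, ..., a_8; the period length is 8.
Hence the expansion of sqrt(1264) is a_0 = 35 followed by the repeating block 1, 1, 4, 4, 4, 1, 1, 70 (period 8).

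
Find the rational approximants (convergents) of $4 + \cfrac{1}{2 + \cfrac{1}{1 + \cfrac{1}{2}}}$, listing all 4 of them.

4/1, 9/2, 13/3, 35/8

Using the convergent recurrence p_i = a_i*p_{i-1} + p_{i-2}, q_i = a_i*q_{i-1} + q_{i-2} with p_{-2}=0, p_{-1}=1, q_{-2}=1, q_{-1}=0:
  i=0: a_0=4, p_0 = 4*1 + 0 = 4, q_0 = 4*0 + 1 = 1.
  i=1: a_1=2, p_1 = 2*4 + 1 = 9, q_1 = 2*1 + 0 = 2.
  i=2: a_2=1, p_2 = 1*9 + 4 = 13, q_2 = 1*2 + 1 = 3.
  i=3: a_3=2, p_3 = 2*13 + 9 = 35, q_3 = 2*3 + 2 = 8.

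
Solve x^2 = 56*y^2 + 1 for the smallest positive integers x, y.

(x, y) = (15, 2)

First expand sqrt(56) as a continued fraction. With x_i = (sqrt(56) + m_i)/d_i and (m_0, d_0) = (0, 1): a_0 = floor(sqrt(56)) = 7, since 7^2 = 49 <= 56 < 64 = 8^2.
Iterate m_{i+1} = d_i*a_i - m_i, d_{i+1} = (56 - m_{i+1}^2)/d_i, a_{i+1} = floor((a_0 + m_{i+1})/d_{i+1}):
  m_1 = 1*7 - 0 = 7, d_1 = (56 - 7^2)/1 = 7/1 = 7, a_1 = floor((7 + 7)/7) = 2.
  m_2 = 7*2 - 7 = 7, d_2 = (56 - 7^2)/7 = 7/7 = 1, a_2 = floor((7 + 7)/1) = 14.
  m_3 = 1*14 - 7 = 7, d_3 = (56 - 7^2)/1 = 7/1 = 7: (m_3, d_3) = (m_1, d_1) = (7, 7), so from here the quotients repeat a_1, a_2; the period length is 2.
So sqrt(56) = [7; (2, 14)] with period length k = 2.
k is even, so the fundamental solution of x^2 - 56y^2 = 1 is (p_{k-1}, q_{k-1}) = (p_1, q_1); compute convergents through index 1.
Convergents (p_i = a_i*p_{i-1} + p_{i-2}, q_i = a_i*q_{i-1} + q_{i-2} with p_{-2}=0, p_{-1}=1, q_{-2}=1, q_{-1}=0):
  i=0: a_0=7, p_0 = 7*1 + 0 = 7, q_0 = 7*0 + 1 = 1.
  i=1: a_1=2, p_1 = 2*7 + 1 = 15, q_1 = 2*1 + 0 = 2.
Check: 15^2 - 56*2^2 = 225 - 224 = 1, so (x, y) = (15, 2) solves the equation, and by the theorem it is the least positive solution.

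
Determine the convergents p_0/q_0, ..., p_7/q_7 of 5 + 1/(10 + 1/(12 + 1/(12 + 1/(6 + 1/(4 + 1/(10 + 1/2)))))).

Using the convergent recurrence p_i = a_i*p_{i-1} + p_{i-2}, q_i = a_i*q_{i-1} + q_{i-2} with p_{-2}=0, p_{-1}=1, q_{-2}=1, q_{-1}=0:
  i=0: a_0=5, p_0 = 5*1 + 0 = 5, q_0 = 5*0 + 1 = 1.
  i=1: a_1=10, p_1 = 10*5 + 1 = 51, q_1 = 10*1 + 0 = 10.
  i=2: a_2=12, p_2 = 12*51 + 5 = 617, q_2 = 12*10 + 1 = 121.
  i=3: a_3=12, p_3 = 12*617 + 51 = 7455, q_3 = 12*121 + 10 = 1462.
  i=4: a_4=6, p_4 = 6*7455 + 617 = 45347, q_4 = 6*1462 + 121 = 8893.
  i=5: a_5=4, p_5 = 4*45347 + 7455 = 188843, q_5 = 4*8893 + 1462 = 37034.
  i=6: a_6=10, p_6 = 10*188843 + 45347 = 1933777, q_6 = 10*37034 + 8893 = 379233.
  i=7: a_7=2, p_7 = 2*1933777 + 188843 = 4056397, q_7 = 2*379233 + 37034 = 795500.

5/1, 51/10, 617/121, 7455/1462, 45347/8893, 188843/37034, 1933777/379233, 4056397/795500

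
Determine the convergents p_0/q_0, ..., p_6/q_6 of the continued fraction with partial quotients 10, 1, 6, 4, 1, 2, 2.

Using the convergent recurrence p_i = a_i*p_{i-1} + p_{i-2}, q_i = a_i*q_{i-1} + q_{i-2} with p_{-2}=0, p_{-1}=1, q_{-2}=1, q_{-1}=0:
  i=0: a_0=10, p_0 = 10*1 + 0 = 10, q_0 = 10*0 + 1 = 1.
  i=1: a_1=1, p_1 = 1*10 + 1 = 11, q_1 = 1*1 + 0 = 1.
  i=2: a_2=6, p_2 = 6*11 + 10 = 76, q_2 = 6*1 + 1 = 7.
  i=3: a_3=4, p_3 = 4*76 + 11 = 315, q_3 = 4*7 + 1 = 29.
  i=4: a_4=1, p_4 = 1*315 + 76 = 391, q_4 = 1*29 + 7 = 36.
  i=5: a_5=2, p_5 = 2*391 + 315 = 1097, q_5 = 2*36 + 29 = 101.
  i=6: a_6=2, p_6 = 2*1097 + 391 = 2585, q_6 = 2*101 + 36 = 238.

10/1, 11/1, 76/7, 315/29, 391/36, 1097/101, 2585/238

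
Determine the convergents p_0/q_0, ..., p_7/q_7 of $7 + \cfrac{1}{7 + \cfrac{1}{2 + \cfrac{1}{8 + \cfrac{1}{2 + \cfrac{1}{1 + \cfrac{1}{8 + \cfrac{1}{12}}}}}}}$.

Using the convergent recurrence p_i = a_i*p_{i-1} + p_{i-2}, q_i = a_i*q_{i-1} + q_{i-2} with p_{-2}=0, p_{-1}=1, q_{-2}=1, q_{-1}=0:
  i=0: a_0=7, p_0 = 7*1 + 0 = 7, q_0 = 7*0 + 1 = 1.
  i=1: a_1=7, p_1 = 7*7 + 1 = 50, q_1 = 7*1 + 0 = 7.
  i=2: a_2=2, p_2 = 2*50 + 7 = 107, q_2 = 2*7 + 1 = 15.
  i=3: a_3=8, p_3 = 8*107 + 50 = 906, q_3 = 8*15 + 7 = 127.
  i=4: a_4=2, p_4 = 2*906 + 107 = 1919, q_4 = 2*127 + 15 = 269.
  i=5: a_5=1, p_5 = 1*1919 + 906 = 2825, q_5 = 1*269 + 127 = 396.
  i=6: a_6=8, p_6 = 8*2825 + 1919 = 24519, q_6 = 8*396 + 269 = 3437.
  i=7: a_7=12, p_7 = 12*24519 + 2825 = 297053, q_7 = 12*3437 + 396 = 41640.

7/1, 50/7, 107/15, 906/127, 1919/269, 2825/396, 24519/3437, 297053/41640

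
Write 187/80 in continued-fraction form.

Run the Euclidean algorithm on 187 and 80; the successive quotients are the partial quotients a_0, a_1, ... (each step inverts the fractional part left over by the previous one):
  187 = 2*80 + 27, so a_0 = 2.
  80 = 2*27 + 26, so a_1 = 2.
  27 = 1*26 + 1, so a_2 = 1.
  26 = 26*1 + 0, so a_3 = 26.
The remainder reaches 0 after 4 divisions, so the expansion has 4 partial quotients, read off in order.

[2; 2, 1, 26]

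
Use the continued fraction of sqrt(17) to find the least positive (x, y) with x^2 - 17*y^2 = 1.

(x, y) = (33, 8)

First expand sqrt(17) as a continued fraction. With x_i = (sqrt(17) + m_i)/d_i and (m_0, d_0) = (0, 1): a_0 = floor(sqrt(17)) = 4, since 4^2 = 16 <= 17 < 25 = 5^2.
Iterate m_{i+1} = d_i*a_i - m_i, d_{i+1} = (17 - m_{i+1}^2)/d_i, a_{i+1} = floor((a_0 + m_{i+1})/d_{i+1}):
  m_1 = 1*4 - 0 = 4, d_1 = (17 - 4^2)/1 = 1/1 = 1, a_1 = floor((4 + 4)/1) = 8.
  m_2 = 1*8 - 4 = 4, d_2 = (17 - 4^2)/1 = 1/1 = 1: (m_2, d_2) = (m_1, d_1) = (4, 1), so from here the quotient a_1 repeats; the period length is 1.
So sqrt(17) = [4; (8)] with period length k = 1.
k is odd, so (p_{k-1}, q_{k-1}) only solves x^2 - 17y^2 = -1 and the fundamental solution of x^2 - 17y^2 = 1 is (p_{2k-1}, q_{2k-1}) = (p_1, q_1); compute convergents through index 1, running through the period twice.
Convergents (p_i = a_i*p_{i-1} + p_{i-2}, q_i = a_i*q_{i-1} + q_{i-2} with p_{-2}=0, p_{-1}=1, q_{-2}=1, q_{-1}=0):
  i=0: a_0=4, p_0 = 4*1 + 0 = 4, q_0 = 4*0 + 1 = 1.
  i=1: a_1=8, p_1 = 8*4 + 1 = 33, q_1 = 8*1 + 0 = 8.
Indeed p_0^2 - 17*q_0^2 = 16 - 17 = -1, not +1.
Check: 33^2 - 17*8^2 = 1089 - 1088 = 1, so (x, y) = (33, 8) solves the equation, and by the theorem it is the least positive solution.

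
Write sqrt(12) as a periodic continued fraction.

[3; (2, 6)]

Write x_i = (sqrt(12) + m_i)/d_i with (m_0, d_0) = (0, 1). a_0 = floor(sqrt(12)) = 3, since 3^2 = 9 <= 12 < 16 = 4^2.
Iterate m_{i+1} = d_i*a_i - m_i, d_{i+1} = (12 - m_{i+1}^2)/d_i, a_{i+1} = floor((a_0 + m_{i+1})/d_{i+1}):
  m_1 = 1*3 - 0 = 3, d_1 = (12 - 3^2)/1 = 3/1 = 3, a_1 = floor((3 + 3)/3) = 2.
  m_2 = 3*2 - 3 = 3, d_2 = (12 - 3^2)/3 = 3/3 = 1, a_2 = floor((3 + 3)/1) = 6.
  m_3 = 1*6 - 3 = 3, d_3 = (12 - 3^2)/1 = 3/1 = 3: (m_3, d_3) = (m_1, d_1) = (3, 3), so from here the quotients repeat a_1, a_2; the period length is 2.
Hence the expansion of sqrt(12) is a_0 = 3 followed by the repeating block 2, 6 (period 2).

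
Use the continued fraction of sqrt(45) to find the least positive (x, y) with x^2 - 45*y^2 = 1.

First expand sqrt(45) as a continued fraction. With x_i = (sqrt(45) + m_i)/d_i and (m_0, d_0) = (0, 1): a_0 = floor(sqrt(45)) = 6, since 6^2 = 36 <= 45 < 49 = 7^2.
Iterate m_{i+1} = d_i*a_i - m_i, d_{i+1} = (45 - m_{i+1}^2)/d_i, a_{i+1} = floor((a_0 + m_{i+1})/d_{i+1}):
  m_1 = 1*6 - 0 = 6, d_1 = (45 - 6^2)/1 = 9/1 = 9, a_1 = floor((6 + 6)/9) = 1.
  m_2 = 9*1 - 6 = 3, d_2 = (45 - 3^2)/9 = 36/9 = 4, a_2 = floor((6 + 3)/4) = 2.
  m_3 = 4*2 - 3 = 5, d_3 = (45 - 5^2)/4 = 20/4 = 5, a_3 = floor((6 + 5)/5) = 2.
  m_4 = 5*2 - 5 = 5, d_4 = (45 - 5^2)/5 = 20/5 = 4, a_4 = floor((6 + 5)/4) = 2.
  m_5 = 4*2 - 5 = 3, d_5 = (45 - 3^2)/4 = 36/4 = 9, a_5 = floor((6 + 3)/9) = 1.
  m_6 = 9*1 - 3 = 6, d_6 = (45 - 6^2)/9 = 9/9 = 1, a_6 = floor((6 + 6)/1) = 12.
  m_7 = 1*12 - 6 = 6, d_7 = (45 - 6^2)/1 = 9/1 = 9: (m_7, d_7) = (m_1, d_1) = (6, 9), so from here the quotients repeat a_1, ..., a_6; the period length is 6.
So sqrt(45) = [6; (1, 2, 2, 2, 1, 12)] with period length k = 6.
k is even, so the fundamental solution of x^2 - 45y^2 = 1 is (p_{k-1}, q_{k-1}) = (p_5, q_5); compute convergents through index 5.
Convergents (p_i = a_i*p_{i-1} + p_{i-2}, q_i = a_i*q_{i-1} + q_{i-2} with p_{-2}=0, p_{-1}=1, q_{-2}=1, q_{-1}=0):
  i=0: a_0=6, p_0 = 6*1 + 0 = 6, q_0 = 6*0 + 1 = 1.
  i=1: a_1=1, p_1 = 1*6 + 1 = 7, q_1 = 1*1 + 0 = 1.
  i=2: a_2=2, p_2 = 2*7 + 6 = 20, q_2 = 2*1 + 1 = 3.
  i=3: a_3=2, p_3 = 2*20 + 7 = 47, q_3 = 2*3 + 1 = 7.
  i=4: a_4=2, p_4 = 2*47 + 20 = 114, q_4 = 2*7 + 3 = 17.
  i=5: a_5=1, p_5 = 1*114 + 47 = 161, q_5 = 1*17 + 7 = 24.
Check: 161^2 - 45*24^2 = 25921 - 25920 = 1, so (x, y) = (161, 24) solves the equation, and by the theorem it is the least positive solution.

(x, y) = (161, 24)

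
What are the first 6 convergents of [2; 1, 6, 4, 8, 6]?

2/1, 3/1, 20/7, 83/29, 684/239, 4187/1463

Using the convergent recurrence p_i = a_i*p_{i-1} + p_{i-2}, q_i = a_i*q_{i-1} + q_{i-2} with p_{-2}=0, p_{-1}=1, q_{-2}=1, q_{-1}=0:
  i=0: a_0=2, p_0 = 2*1 + 0 = 2, q_0 = 2*0 + 1 = 1.
  i=1: a_1=1, p_1 = 1*2 + 1 = 3, q_1 = 1*1 + 0 = 1.
  i=2: a_2=6, p_2 = 6*3 + 2 = 20, q_2 = 6*1 + 1 = 7.
  i=3: a_3=4, p_3 = 4*20 + 3 = 83, q_3 = 4*7 + 1 = 29.
  i=4: a_4=8, p_4 = 8*83 + 20 = 684, q_4 = 8*29 + 7 = 239.
  i=5: a_5=6, p_5 = 6*684 + 83 = 4187, q_5 = 6*239 + 29 = 1463.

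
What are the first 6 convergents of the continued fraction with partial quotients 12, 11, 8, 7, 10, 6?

Using the convergent recurrence p_i = a_i*p_{i-1} + p_{i-2}, q_i = a_i*q_{i-1} + q_{i-2} with p_{-2}=0, p_{-1}=1, q_{-2}=1, q_{-1}=0:
  i=0: a_0=12, p_0 = 12*1 + 0 = 12, q_0 = 12*0 + 1 = 1.
  i=1: a_1=11, p_1 = 11*12 + 1 = 133, q_1 = 11*1 + 0 = 11.
  i=2: a_2=8, p_2 = 8*133 + 12 = 1076, q_2 = 8*11 + 1 = 89.
  i=3: a_3=7, p_3 = 7*1076 + 133 = 7665, q_3 = 7*89 + 11 = 634.
  i=4: a_4=10, p_4 = 10*7665 + 1076 = 77726, q_4 = 10*634 + 89 = 6429.
  i=5: a_5=6, p_5 = 6*77726 + 7665 = 474021, q_5 = 6*6429 + 634 = 39208.

12/1, 133/11, 1076/89, 7665/634, 77726/6429, 474021/39208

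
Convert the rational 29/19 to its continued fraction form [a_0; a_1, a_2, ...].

Run the Euclidean algorithm on 29 and 19; the successive quotients are the partial quotients a_0, a_1, ... (each step inverts the fractional part left over by the previous one):
  29 = 1*19 + 10, so a_0 = 1.
  19 = 1*10 + 9, so a_1 = 1.
  10 = 1*9 + 1, so a_2 = 1.
  9 = 9*1 + 0, so a_3 = 9.
The remainder reaches 0 after 4 divisions, so the expansion has 4 partial quotients, read off in order.

[1; 1, 1, 9]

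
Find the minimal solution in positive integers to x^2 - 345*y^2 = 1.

(x, y) = (6761, 364)

First expand sqrt(345) as a continued fraction. With x_i = (sqrt(345) + m_i)/d_i and (m_0, d_0) = (0, 1): a_0 = floor(sqrt(345)) = 18, since 18^2 = 324 <= 345 < 361 = 19^2.
Iterate m_{i+1} = d_i*a_i - m_i, d_{i+1} = (345 - m_{i+1}^2)/d_i, a_{i+1} = floor((a_0 + m_{i+1})/d_{i+1}):
  m_1 = 1*18 - 0 = 18, d_1 = (345 - 18^2)/1 = 21/1 = 21, a_1 = floor((18 + 18)/21) = 1.
  m_2 = 21*1 - 18 = 3, d_2 = (345 - 3^2)/21 = 336/21 = 16, a_2 = floor((18 + 3)/16) = 1.
  m_3 = 16*1 - 3 = 13, d_3 = (345 - 13^2)/16 = 176/16 = 11, a_3 = floor((18 + 13)/11) = 2.
  m_4 = 11*2 - 13 = 9, d_4 = (345 - 9^2)/11 = 264/11 = 24, a_4 = floor((18 + 9)/24) = 1.
  m_5 = 24*1 - 9 = 15, d_5 = (345 - 15^2)/24 = 120/24 = 5, a_5 = floor((18 + 15)/5) = 6.
  m_6 = 5*6 - 15 = 15, d_6 = (345 - 15^2)/5 = 120/5 = 24, a_6 = floor((18 + 15)/24) = 1.
  m_7 = 24*1 - 15 = 9, d_7 = (345 - 9^2)/24 = 264/24 = 11, a_7 = floor((18 + 9)/11) = 2.
  m_8 = 11*2 - 9 = 13, d_8 = (345 - 13^2)/11 = 176/11 = 16, a_8 = floor((18 + 13)/16) = 1.
  m_9 = 16*1 - 13 = 3, d_9 = (345 - 3^2)/16 = 336/16 = 21, a_9 = floor((18 + 3)/21) = 1.
  m_10 = 21*1 - 3 = 18, d_10 = (345 - 18^2)/21 = 21/21 = 1, a_10 = floor((18 + 18)/1) = 36.
  m_11 = 1*36 - 18 = 18, d_11 = (345 - 18^2)/1 = 21/1 = 21: (m_11, d_11) = (m_1, d_1) = (18, 21), so from here the quotients repeat a_1, ..., a_10; the period length is 10.
So sqrt(345) = [18; (1, 1, 2, 1, 6, 1, 2, 1, 1, 36)] with period length k = 10.
k is even, so the fundamental solution of x^2 - 345y^2 = 1 is (p_{k-1}, q_{k-1}) = (p_9, q_9); compute convergents through index 9.
Convergents (p_i = a_i*p_{i-1} + p_{i-2}, q_i = a_i*q_{i-1} + q_{i-2} with p_{-2}=0, p_{-1}=1, q_{-2}=1, q_{-1}=0):
  i=0: a_0=18, p_0 = 18*1 + 0 = 18, q_0 = 18*0 + 1 = 1.
  i=1: a_1=1, p_1 = 1*18 + 1 = 19, q_1 = 1*1 + 0 = 1.
  i=2: a_2=1, p_2 = 1*19 + 18 = 37, q_2 = 1*1 + 1 = 2.
  i=3: a_3=2, p_3 = 2*37 + 19 = 93, q_3 = 2*2 + 1 = 5.
  i=4: a_4=1, p_4 = 1*93 + 37 = 130, q_4 = 1*5 + 2 = 7.
  i=5: a_5=6, p_5 = 6*130 + 93 = 873, q_5 = 6*7 + 5 = 47.
  i=6: a_6=1, p_6 = 1*873 + 130 = 1003, q_6 = 1*47 + 7 = 54.
  i=7: a_7=2, p_7 = 2*1003 + 873 = 2879, q_7 = 2*54 + 47 = 155.
  i=8: a_8=1, p_8 = 1*2879 + 1003 = 3882, q_8 = 1*155 + 54 = 209.
  i=9: a_9=1, p_9 = 1*3882 + 2879 = 6761, q_9 = 1*209 + 155 = 364.
Check: 6761^2 - 345*364^2 = 45711121 - 45711120 = 1, so (x, y) = (6761, 364) solves the equation, and by the theorem it is the least positive solution.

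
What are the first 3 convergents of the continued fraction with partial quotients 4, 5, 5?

4/1, 21/5, 109/26

Using the convergent recurrence p_i = a_i*p_{i-1} + p_{i-2}, q_i = a_i*q_{i-1} + q_{i-2} with p_{-2}=0, p_{-1}=1, q_{-2}=1, q_{-1}=0:
  i=0: a_0=4, p_0 = 4*1 + 0 = 4, q_0 = 4*0 + 1 = 1.
  i=1: a_1=5, p_1 = 5*4 + 1 = 21, q_1 = 5*1 + 0 = 5.
  i=2: a_2=5, p_2 = 5*21 + 4 = 109, q_2 = 5*5 + 1 = 26.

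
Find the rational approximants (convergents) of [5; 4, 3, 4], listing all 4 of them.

Using the convergent recurrence p_i = a_i*p_{i-1} + p_{i-2}, q_i = a_i*q_{i-1} + q_{i-2} with p_{-2}=0, p_{-1}=1, q_{-2}=1, q_{-1}=0:
  i=0: a_0=5, p_0 = 5*1 + 0 = 5, q_0 = 5*0 + 1 = 1.
  i=1: a_1=4, p_1 = 4*5 + 1 = 21, q_1 = 4*1 + 0 = 4.
  i=2: a_2=3, p_2 = 3*21 + 5 = 68, q_2 = 3*4 + 1 = 13.
  i=3: a_3=4, p_3 = 4*68 + 21 = 293, q_3 = 4*13 + 4 = 56.

5/1, 21/4, 68/13, 293/56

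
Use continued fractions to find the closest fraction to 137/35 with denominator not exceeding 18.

47/12

Expand x = 137/35 as a continued fraction with the Euclidean algorithm:
  137 = 3*35 + 32, so a_0 = 3.
  35 = 1*32 + 3, so a_1 = 1.
  32 = 10*3 + 2, so a_2 = 10.
  3 = 1*2 + 1, so a_3 = 1.
  2 = 2*1 + 0, so a_4 = 2.
so x = [3; 1, 10, 1, 2].
Convergents (p_i = a_i*p_{i-1} + p_{i-2}, q_i = a_i*q_{i-1} + q_{i-2} with p_{-2}=0, p_{-1}=1, q_{-2}=1, q_{-1}=0), until the denominator exceeds 18:
  i=0: a_0=3, p_0 = 3*1 + 0 = 3, q_0 = 3*0 + 1 = 1.
  i=1: a_1=1, p_1 = 1*3 + 1 = 4, q_1 = 1*1 + 0 = 1.
  i=2: a_2=10, p_2 = 10*4 + 3 = 43, q_2 = 10*1 + 1 = 11.
  i=3: a_3=1, p_3 = 1*43 + 4 = 47, q_3 = 1*11 + 1 = 12.
  i=4: a_4=2, p_4 = 2*47 + 43 = 137, q_4 = 2*12 + 11 = 35.
q_4 = 35 > 18, so the last convergent with denominator <= 18 is p_3/q_3 = 47/12.
The closest fraction with denominator <= 18 is either p_3/q_3 or the intermediate fraction (k*p_3 + p_2)/(k*q_3 + q_2) with the largest k >= 1 whose denominator stays <= 18; these approach x as k grows, and every other convergent or intermediate fraction in range is farther away.
Largest k: floor((18 - q_2)/q_3) = floor((18 - 11)/12) = 0.
Since k = 0, no intermediate fraction beyond p_3/q_3 has denominator <= 18, so the convergent 47/12 is the closest (its error is |137*12 - 47*35|/(35*12) = 1/420).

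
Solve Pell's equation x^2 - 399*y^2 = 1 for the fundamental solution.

(x, y) = (20, 1)

First expand sqrt(399) as a continued fraction. With x_i = (sqrt(399) + m_i)/d_i and (m_0, d_0) = (0, 1): a_0 = floor(sqrt(399)) = 19, since 19^2 = 361 <= 399 < 400 = 20^2.
Iterate m_{i+1} = d_i*a_i - m_i, d_{i+1} = (399 - m_{i+1}^2)/d_i, a_{i+1} = floor((a_0 + m_{i+1})/d_{i+1}):
  m_1 = 1*19 - 0 = 19, d_1 = (399 - 19^2)/1 = 38/1 = 38, a_1 = floor((19 + 19)/38) = 1.
  m_2 = 38*1 - 19 = 19, d_2 = (399 - 19^2)/38 = 38/38 = 1, a_2 = floor((19 + 19)/1) = 38.
  m_3 = 1*38 - 19 = 19, d_3 = (399 - 19^2)/1 = 38/1 = 38: (m_3, d_3) = (m_1, d_1) = (19, 38), so from here the quotients repeat a_1, a_2; the period length is 2.
So sqrt(399) = [19; (1, 38)] with period length k = 2.
k is even, so the fundamental solution of x^2 - 399y^2 = 1 is (p_{k-1}, q_{k-1}) = (p_1, q_1); compute convergents through index 1.
Convergents (p_i = a_i*p_{i-1} + p_{i-2}, q_i = a_i*q_{i-1} + q_{i-2} with p_{-2}=0, p_{-1}=1, q_{-2}=1, q_{-1}=0):
  i=0: a_0=19, p_0 = 19*1 + 0 = 19, q_0 = 19*0 + 1 = 1.
  i=1: a_1=1, p_1 = 1*19 + 1 = 20, q_1 = 1*1 + 0 = 1.
Check: 20^2 - 399*1^2 = 400 - 399 = 1, so (x, y) = (20, 1) solves the equation, and by the theorem it is the least positive solution.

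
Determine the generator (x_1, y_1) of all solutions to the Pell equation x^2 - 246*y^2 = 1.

(x, y) = (88805, 5662)

First expand sqrt(246) as a continued fraction. With x_i = (sqrt(246) + m_i)/d_i and (m_0, d_0) = (0, 1): a_0 = floor(sqrt(246)) = 15, since 15^2 = 225 <= 246 < 256 = 16^2.
Iterate m_{i+1} = d_i*a_i - m_i, d_{i+1} = (246 - m_{i+1}^2)/d_i, a_{i+1} = floor((a_0 + m_{i+1})/d_{i+1}):
  m_1 = 1*15 - 0 = 15, d_1 = (246 - 15^2)/1 = 21/1 = 21, a_1 = floor((15 + 15)/21) = 1.
  m_2 = 21*1 - 15 = 6, d_2 = (246 - 6^2)/21 = 210/21 = 10, a_2 = floor((15 + 6)/10) = 2.
  m_3 = 10*2 - 6 = 14, d_3 = (246 - 14^2)/10 = 50/10 = 5, a_3 = floor((15 + 14)/5) = 5.
  m_4 = 5*5 - 14 = 11, d_4 = (246 - 11^2)/5 = 125/5 = 25, a_4 = floor((15 + 11)/25) = 1.
  m_5 = 25*1 - 11 = 14, d_5 = (246 - 14^2)/25 = 50/25 = 2, a_5 = floor((15 + 14)/2) = 14.
  m_6 = 2*14 - 14 = 14, d_6 = (246 - 14^2)/2 = 50/2 = 25, a_6 = floor((15 + 14)/25) = 1.
  m_7 = 25*1 - 14 = 11, d_7 = (246 - 11^2)/25 = 125/25 = 5, a_7 = floor((15 + 11)/5) = 5.
  m_8 = 5*5 - 11 = 14, d_8 = (246 - 14^2)/5 = 50/5 = 10, a_8 = floor((15 + 14)/10) = 2.
  m_9 = 10*2 - 14 = 6, d_9 = (246 - 6^2)/10 = 210/10 = 21, a_9 = floor((15 + 6)/21) = 1.
  m_10 = 21*1 - 6 = 15, d_10 = (246 - 15^2)/21 = 21/21 = 1, a_10 = floor((15 + 15)/1) = 30.
  m_11 = 1*30 - 15 = 15, d_11 = (246 - 15^2)/1 = 21/1 = 21: (m_11, d_11) = (m_1, d_1) = (15, 21), so from here the quotients repeat a_1, ..., a_10; the period length is 10.
So sqrt(246) = [15; (1, 2, 5, 1, 14, 1, 5, 2, 1, 30)] with period length k = 10.
k is even, so the fundamental solution of x^2 - 246y^2 = 1 is (p_{k-1}, q_{k-1}) = (p_9, q_9); compute convergents through index 9.
Convergents (p_i = a_i*p_{i-1} + p_{i-2}, q_i = a_i*q_{i-1} + q_{i-2} with p_{-2}=0, p_{-1}=1, q_{-2}=1, q_{-1}=0):
  i=0: a_0=15, p_0 = 15*1 + 0 = 15, q_0 = 15*0 + 1 = 1.
  i=1: a_1=1, p_1 = 1*15 + 1 = 16, q_1 = 1*1 + 0 = 1.
  i=2: a_2=2, p_2 = 2*16 + 15 = 47, q_2 = 2*1 + 1 = 3.
  i=3: a_3=5, p_3 = 5*47 + 16 = 251, q_3 = 5*3 + 1 = 16.
  i=4: a_4=1, p_4 = 1*251 + 47 = 298, q_4 = 1*16 + 3 = 19.
  i=5: a_5=14, p_5 = 14*298 + 251 = 4423, q_5 = 14*19 + 16 = 282.
  i=6: a_6=1, p_6 = 1*4423 + 298 = 4721, q_6 = 1*282 + 19 = 301.
  i=7: a_7=5, p_7 = 5*4721 + 4423 = 28028, q_7 = 5*301 + 282 = 1787.
  i=8: a_8=2, p_8 = 2*28028 + 4721 = 60777, q_8 = 2*1787 + 301 = 3875.
  i=9: a_9=1, p_9 = 1*60777 + 28028 = 88805, q_9 = 1*3875 + 1787 = 5662.
Check: 88805^2 - 246*5662^2 = 7886328025 - 7886328024 = 1, so (x, y) = (88805, 5662) solves the equation, and by the theorem it is the least positive solution.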